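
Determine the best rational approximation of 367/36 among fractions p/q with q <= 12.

51/5

Expand x = 367/36 as a continued fraction with the Euclidean algorithm:
  367 = 10*36 + 7, so a_0 = 10.
  36 = 5*7 + 1, so a_1 = 5.
  7 = 7*1 + 0, so a_2 = 7.
so x = [10; 5, 7].
Convergents (p_i = a_i*p_{i-1} + p_{i-2}, q_i = a_i*q_{i-1} + q_{i-2} with p_{-2}=0, p_{-1}=1, q_{-2}=1, q_{-1}=0), until the denominator exceeds 12:
  i=0: a_0=10, p_0 = 10*1 + 0 = 10, q_0 = 10*0 + 1 = 1.
  i=1: a_1=5, p_1 = 5*10 + 1 = 51, q_1 = 5*1 + 0 = 5.
  i=2: a_2=7, p_2 = 7*51 + 10 = 367, q_2 = 7*5 + 1 = 36.
q_2 = 36 > 12, so the last convergent with denominator <= 12 is p_1/q_1 = 51/5.
The closest fraction with denominator <= 12 is either p_1/q_1 or the intermediate fraction (k*p_1 + p_0)/(k*q_1 + q_0) with the largest k >= 1 whose denominator stays <= 12; these approach x as k grows, and every other convergent or intermediate fraction in range is farther away.
Largest k: floor((12 - q_0)/q_1) = floor((12 - 1)/5) = 2.
That gives (2*51 + 10)/(2*5 + 1) = 112/11.
Compare the errors: |x - 51/5| = |367*5 - 51*36|/(36*5) = 1/180, and |x - 112/11| = |367*11 - 112*36|/(36*11) = 5/396.
Cross-multiplying, 1*396 = 396 < 900 = 5*180, so 1/180 is smaller: the convergent 51/5 is closer to x than 112/11.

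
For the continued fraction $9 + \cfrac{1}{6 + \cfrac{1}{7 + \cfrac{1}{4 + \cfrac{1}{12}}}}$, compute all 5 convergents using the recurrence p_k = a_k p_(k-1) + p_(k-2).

9/1, 55/6, 394/43, 1631/178, 19966/2179

Using the convergent recurrence p_i = a_i*p_{i-1} + p_{i-2}, q_i = a_i*q_{i-1} + q_{i-2} with p_{-2}=0, p_{-1}=1, q_{-2}=1, q_{-1}=0:
  i=0: a_0=9, p_0 = 9*1 + 0 = 9, q_0 = 9*0 + 1 = 1.
  i=1: a_1=6, p_1 = 6*9 + 1 = 55, q_1 = 6*1 + 0 = 6.
  i=2: a_2=7, p_2 = 7*55 + 9 = 394, q_2 = 7*6 + 1 = 43.
  i=3: a_3=4, p_3 = 4*394 + 55 = 1631, q_3 = 4*43 + 6 = 178.
  i=4: a_4=12, p_4 = 12*1631 + 394 = 19966, q_4 = 12*178 + 43 = 2179.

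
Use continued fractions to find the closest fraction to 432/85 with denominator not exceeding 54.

Expand x = 432/85 as a continued fraction with the Euclidean algorithm:
  432 = 5*85 + 7, so a_0 = 5.
  85 = 12*7 + 1, so a_1 = 12.
  7 = 7*1 + 0, so a_2 = 7.
so x = [5; 12, 7].
Convergents (p_i = a_i*p_{i-1} + p_{i-2}, q_i = a_i*q_{i-1} + q_{i-2} with p_{-2}=0, p_{-1}=1, q_{-2}=1, q_{-1}=0), until the denominator exceeds 54:
  i=0: a_0=5, p_0 = 5*1 + 0 = 5, q_0 = 5*0 + 1 = 1.
  i=1: a_1=12, p_1 = 12*5 + 1 = 61, q_1 = 12*1 + 0 = 12.
  i=2: a_2=7, p_2 = 7*61 + 5 = 432, q_2 = 7*12 + 1 = 85.
q_2 = 85 > 54, so the last convergent with denominator <= 54 is p_1/q_1 = 61/12.
The closest fraction with denominator <= 54 is either p_1/q_1 or the intermediate fraction (k*p_1 + p_0)/(k*q_1 + q_0) with the largest k >= 1 whose denominator stays <= 54; these approach x as k grows, and every other convergent or intermediate fraction in range is farther away.
Largest k: floor((54 - q_0)/q_1) = floor((54 - 1)/12) = 4.
That gives (4*61 + 5)/(4*12 + 1) = 249/49.
Compare the errors: |x - 61/12| = |432*12 - 61*85|/(85*12) = 1/1020, and |x - 249/49| = |432*49 - 249*85|/(85*49) = 3/4165.
Cross-multiplying, 3*1020 = 3060 < 4165 = 1*4165, so 3/4165 is smaller: the intermediate fraction 249/49 is closer to x than 61/12.

249/49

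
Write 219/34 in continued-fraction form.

[6; 2, 3, 1, 3]

Run the Euclidean algorithm on 219 and 34; the successive quotients are the partial quotients a_0, a_1, ... (each step inverts the fractional part left over by the previous one):
  219 = 6*34 + 15, so a_0 = 6.
  34 = 2*15 + 4, so a_1 = 2.
  15 = 3*4 + 3, so a_2 = 3.
  4 = 1*3 + 1, so a_3 = 1.
  3 = 3*1 + 0, so a_4 = 3.
The remainder reaches 0 after 5 divisions, so the expansion has 5 partial quotients, read off in order.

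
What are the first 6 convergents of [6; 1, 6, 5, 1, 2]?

Using the convergent recurrence p_i = a_i*p_{i-1} + p_{i-2}, q_i = a_i*q_{i-1} + q_{i-2} with p_{-2}=0, p_{-1}=1, q_{-2}=1, q_{-1}=0:
  i=0: a_0=6, p_0 = 6*1 + 0 = 6, q_0 = 6*0 + 1 = 1.
  i=1: a_1=1, p_1 = 1*6 + 1 = 7, q_1 = 1*1 + 0 = 1.
  i=2: a_2=6, p_2 = 6*7 + 6 = 48, q_2 = 6*1 + 1 = 7.
  i=3: a_3=5, p_3 = 5*48 + 7 = 247, q_3 = 5*7 + 1 = 36.
  i=4: a_4=1, p_4 = 1*247 + 48 = 295, q_4 = 1*36 + 7 = 43.
  i=5: a_5=2, p_5 = 2*295 + 247 = 837, q_5 = 2*43 + 36 = 122.

6/1, 7/1, 48/7, 247/36, 295/43, 837/122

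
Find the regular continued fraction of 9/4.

Run the Euclidean algorithm on 9 and 4; the successive quotients are the partial quotients a_0, a_1, ... (each step inverts the fractional part left over by the previous one):
  9 = 2*4 + 1, so a_0 = 2.
  4 = 4*1 + 0, so a_1 = 4.
The remainder reaches 0 after 2 divisions, so the expansion has 2 partial quotients, read off in order.

[2; 4]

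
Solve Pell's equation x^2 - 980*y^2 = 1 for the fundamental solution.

First expand sqrt(980) as a continued fraction. With x_i = (sqrt(980) + m_i)/d_i and (m_0, d_0) = (0, 1): a_0 = floor(sqrt(980)) = 31, since 31^2 = 961 <= 980 < 1024 = 32^2.
Iterate m_{i+1} = d_i*a_i - m_i, d_{i+1} = (980 - m_{i+1}^2)/d_i, a_{i+1} = floor((a_0 + m_{i+1})/d_{i+1}):
  m_1 = 1*31 - 0 = 31, d_1 = (980 - 31^2)/1 = 19/1 = 19, a_1 = floor((31 + 31)/19) = 3.
  m_2 = 19*3 - 31 = 26, d_2 = (980 - 26^2)/19 = 304/19 = 16, a_2 = floor((31 + 26)/16) = 3.
  m_3 = 16*3 - 26 = 22, d_3 = (980 - 22^2)/16 = 496/16 = 31, a_3 = floor((31 + 22)/31) = 1.
  m_4 = 31*1 - 22 = 9, d_4 = (980 - 9^2)/31 = 899/31 = 29, a_4 = floor((31 + 9)/29) = 1.
  m_5 = 29*1 - 9 = 20, d_5 = (980 - 20^2)/29 = 580/29 = 20, a_5 = floor((31 + 20)/20) = 2.
  m_6 = 20*2 - 20 = 20, d_6 = (980 - 20^2)/20 = 580/20 = 29, a_6 = floor((31 + 20)/29) = 1.
  m_7 = 29*1 - 20 = 9, d_7 = (980 - 9^2)/29 = 899/29 = 31, a_7 = floor((31 + 9)/31) = 1.
  m_8 = 31*1 - 9 = 22, d_8 = (980 - 22^2)/31 = 496/31 = 16, a_8 = floor((31 + 22)/16) = 3.
  m_9 = 16*3 - 22 = 26, d_9 = (980 - 26^2)/16 = 304/16 = 19, a_9 = floor((31 + 26)/19) = 3.
  m_10 = 19*3 - 26 = 31, d_10 = (980 - 31^2)/19 = 19/19 = 1, a_10 = floor((31 + 31)/1) = 62.
  m_11 = 1*62 - 31 = 31, d_11 = (980 - 31^2)/1 = 19/1 = 19: (m_11, d_11) = (m_1, d_1) = (31, 19), so from here the quotients repeat a_1, ..., a_10; the period length is 10.
So sqrt(980) = [31; (3, 3, 1, 1, 2, 1, 1, 3, 3, 62)] with period length k = 10.
k is even, so the fundamental solution of x^2 - 980y^2 = 1 is (p_{k-1}, q_{k-1}) = (p_9, q_9); compute convergents through index 9.
Convergents (p_i = a_i*p_{i-1} + p_{i-2}, q_i = a_i*q_{i-1} + q_{i-2} with p_{-2}=0, p_{-1}=1, q_{-2}=1, q_{-1}=0):
  i=0: a_0=31, p_0 = 31*1 + 0 = 31, q_0 = 31*0 + 1 = 1.
  i=1: a_1=3, p_1 = 3*31 + 1 = 94, q_1 = 3*1 + 0 = 3.
  i=2: a_2=3, p_2 = 3*94 + 31 = 313, q_2 = 3*3 + 1 = 10.
  i=3: a_3=1, p_3 = 1*313 + 94 = 407, q_3 = 1*10 + 3 = 13.
  i=4: a_4=1, p_4 = 1*407 + 313 = 720, q_4 = 1*13 + 10 = 23.
  i=5: a_5=2, p_5 = 2*720 + 407 = 1847, q_5 = 2*23 + 13 = 59.
  i=6: a_6=1, p_6 = 1*1847 + 720 = 2567, q_6 = 1*59 + 23 = 82.
  i=7: a_7=1, p_7 = 1*2567 + 1847 = 4414, q_7 = 1*82 + 59 = 141.
  i=8: a_8=3, p_8 = 3*4414 + 2567 = 15809, q_8 = 3*141 + 82 = 505.
  i=9: a_9=3, p_9 = 3*15809 + 4414 = 51841, q_9 = 3*505 + 141 = 1656.
Check: 51841^2 - 980*1656^2 = 2687489281 - 2687489280 = 1, so (x, y) = (51841, 1656) solves the equation, and by the theorem it is the least positive solution.

(x, y) = (51841, 1656)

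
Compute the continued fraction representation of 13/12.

Run the Euclidean algorithm on 13 and 12; the successive quotients are the partial quotients a_0, a_1, ... (each step inverts the fractional part left over by the previous one):
  13 = 1*12 + 1, so a_0 = 1.
  12 = 12*1 + 0, so a_1 = 12.
The remainder reaches 0 after 2 divisions, so the expansion has 2 partial quotients, read off in order.

[1; 12]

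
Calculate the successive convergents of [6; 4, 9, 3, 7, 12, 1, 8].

Using the convergent recurrence p_i = a_i*p_{i-1} + p_{i-2}, q_i = a_i*q_{i-1} + q_{i-2} with p_{-2}=0, p_{-1}=1, q_{-2}=1, q_{-1}=0:
  i=0: a_0=6, p_0 = 6*1 + 0 = 6, q_0 = 6*0 + 1 = 1.
  i=1: a_1=4, p_1 = 4*6 + 1 = 25, q_1 = 4*1 + 0 = 4.
  i=2: a_2=9, p_2 = 9*25 + 6 = 231, q_2 = 9*4 + 1 = 37.
  i=3: a_3=3, p_3 = 3*231 + 25 = 718, q_3 = 3*37 + 4 = 115.
  i=4: a_4=7, p_4 = 7*718 + 231 = 5257, q_4 = 7*115 + 37 = 842.
  i=5: a_5=12, p_5 = 12*5257 + 718 = 63802, q_5 = 12*842 + 115 = 10219.
  i=6: a_6=1, p_6 = 1*63802 + 5257 = 69059, q_6 = 1*10219 + 842 = 11061.
  i=7: a_7=8, p_7 = 8*69059 + 63802 = 616274, q_7 = 8*11061 + 10219 = 98707.

6/1, 25/4, 231/37, 718/115, 5257/842, 63802/10219, 69059/11061, 616274/98707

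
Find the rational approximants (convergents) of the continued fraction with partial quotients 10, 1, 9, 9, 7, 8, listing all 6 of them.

Using the convergent recurrence p_i = a_i*p_{i-1} + p_{i-2}, q_i = a_i*q_{i-1} + q_{i-2} with p_{-2}=0, p_{-1}=1, q_{-2}=1, q_{-1}=0:
  i=0: a_0=10, p_0 = 10*1 + 0 = 10, q_0 = 10*0 + 1 = 1.
  i=1: a_1=1, p_1 = 1*10 + 1 = 11, q_1 = 1*1 + 0 = 1.
  i=2: a_2=9, p_2 = 9*11 + 10 = 109, q_2 = 9*1 + 1 = 10.
  i=3: a_3=9, p_3 = 9*109 + 11 = 992, q_3 = 9*10 + 1 = 91.
  i=4: a_4=7, p_4 = 7*992 + 109 = 7053, q_4 = 7*91 + 10 = 647.
  i=5: a_5=8, p_5 = 8*7053 + 992 = 57416, q_5 = 8*647 + 91 = 5267.

10/1, 11/1, 109/10, 992/91, 7053/647, 57416/5267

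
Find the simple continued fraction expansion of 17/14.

[1; 4, 1, 2]

Run the Euclidean algorithm on 17 and 14; the successive quotients are the partial quotients a_0, a_1, ... (each step inverts the fractional part left over by the previous one):
  17 = 1*14 + 3, so a_0 = 1.
  14 = 4*3 + 2, so a_1 = 4.
  3 = 1*2 + 1, so a_2 = 1.
  2 = 2*1 + 0, so a_3 = 2.
The remainder reaches 0 after 4 divisions, so the expansion has 4 partial quotients, read off in order.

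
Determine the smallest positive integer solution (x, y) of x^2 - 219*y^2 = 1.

First expand sqrt(219) as a continued fraction. With x_i = (sqrt(219) + m_i)/d_i and (m_0, d_0) = (0, 1): a_0 = floor(sqrt(219)) = 14, since 14^2 = 196 <= 219 < 225 = 15^2.
Iterate m_{i+1} = d_i*a_i - m_i, d_{i+1} = (219 - m_{i+1}^2)/d_i, a_{i+1} = floor((a_0 + m_{i+1})/d_{i+1}):
  m_1 = 1*14 - 0 = 14, d_1 = (219 - 14^2)/1 = 23/1 = 23, a_1 = floor((14 + 14)/23) = 1.
  m_2 = 23*1 - 14 = 9, d_2 = (219 - 9^2)/23 = 138/23 = 6, a_2 = floor((14 + 9)/6) = 3.
  m_3 = 6*3 - 9 = 9, d_3 = (219 - 9^2)/6 = 138/6 = 23, a_3 = floor((14 + 9)/23) = 1.
  m_4 = 23*1 - 9 = 14, d_4 = (219 - 14^2)/23 = 23/23 = 1, a_4 = floor((14 + 14)/1) = 28.
  m_5 = 1*28 - 14 = 14, d_5 = (219 - 14^2)/1 = 23/1 = 23: (m_5, d_5) = (m_1, d_1) = (14, 23), so from here the quotients repeat a_1, ..., a_4; the period length is 4.
So sqrt(219) = [14; (1, 3, 1, 28)] with period length k = 4.
k is even, so the fundamental solution of x^2 - 219y^2 = 1 is (p_{k-1}, q_{k-1}) = (p_3, q_3); compute convergents through index 3.
Convergents (p_i = a_i*p_{i-1} + p_{i-2}, q_i = a_i*q_{i-1} + q_{i-2} with p_{-2}=0, p_{-1}=1, q_{-2}=1, q_{-1}=0):
  i=0: a_0=14, p_0 = 14*1 + 0 = 14, q_0 = 14*0 + 1 = 1.
  i=1: a_1=1, p_1 = 1*14 + 1 = 15, q_1 = 1*1 + 0 = 1.
  i=2: a_2=3, p_2 = 3*15 + 14 = 59, q_2 = 3*1 + 1 = 4.
  i=3: a_3=1, p_3 = 1*59 + 15 = 74, q_3 = 1*4 + 1 = 5.
Check: 74^2 - 219*5^2 = 5476 - 5475 = 1, so (x, y) = (74, 5) solves the equation, and by the theorem it is the least positive solution.

(x, y) = (74, 5)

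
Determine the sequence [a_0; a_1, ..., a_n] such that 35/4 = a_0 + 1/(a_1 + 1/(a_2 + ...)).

[8; 1, 3]

Run the Euclidean algorithm on 35 and 4; the successive quotients are the partial quotients a_0, a_1, ... (each step inverts the fractional part left over by the previous one):
  35 = 8*4 + 3, so a_0 = 8.
  4 = 1*3 + 1, so a_1 = 1.
  3 = 3*1 + 0, so a_2 = 3.
The remainder reaches 0 after 3 divisions, so the expansion has 3 partial quotients, read off in order.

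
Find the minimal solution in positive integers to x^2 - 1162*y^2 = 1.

First expand sqrt(1162) as a continued fraction. With x_i = (sqrt(1162) + m_i)/d_i and (m_0, d_0) = (0, 1): a_0 = floor(sqrt(1162)) = 34, since 34^2 = 1156 <= 1162 < 1225 = 35^2.
Iterate m_{i+1} = d_i*a_i - m_i, d_{i+1} = (1162 - m_{i+1}^2)/d_i, a_{i+1} = floor((a_0 + m_{i+1})/d_{i+1}):
  m_1 = 1*34 - 0 = 34, d_1 = (1162 - 34^2)/1 = 6/1 = 6, a_1 = floor((34 + 34)/6) = 11.
  m_2 = 6*11 - 34 = 32, d_2 = (1162 - 32^2)/6 = 138/6 = 23, a_2 = floor((34 + 32)/23) = 2.
  m_3 = 23*2 - 32 = 14, d_3 = (1162 - 14^2)/23 = 966/23 = 42, a_3 = floor((34 + 14)/42) = 1.
  m_4 = 42*1 - 14 = 28, d_4 = (1162 - 28^2)/42 = 378/42 = 9, a_4 = floor((34 + 28)/9) = 6.
  m_5 = 9*6 - 28 = 26, d_5 = (1162 - 26^2)/9 = 486/9 = 54, a_5 = floor((34 + 26)/54) = 1.
  m_6 = 54*1 - 26 = 28, d_6 = (1162 - 28^2)/54 = 378/54 = 7, a_6 = floor((34 + 28)/7) = 8.
  m_7 = 7*8 - 28 = 28, d_7 = (1162 - 28^2)/7 = 378/7 = 54, a_7 = floor((34 + 28)/54) = 1.
  m_8 = 54*1 - 28 = 26, d_8 = (1162 - 26^2)/54 = 486/54 = 9, a_8 = floor((34 + 26)/9) = 6.
  m_9 = 9*6 - 26 = 28, d_9 = (1162 - 28^2)/9 = 378/9 = 42, a_9 = floor((34 + 28)/42) = 1.
  m_10 = 42*1 - 28 = 14, d_10 = (1162 - 14^2)/42 = 966/42 = 23, a_10 = floor((34 + 14)/23) = 2.
  m_11 = 23*2 - 14 = 32, d_11 = (1162 - 32^2)/23 = 138/23 = 6, a_11 = floor((34 + 32)/6) = 11.
  m_12 = 6*11 - 32 = 34, d_12 = (1162 - 34^2)/6 = 6/6 = 1, a_12 = floor((34 + 34)/1) = 68.
  m_13 = 1*68 - 34 = 34, d_13 = (1162 - 34^2)/1 = 6/1 = 6: (m_13, d_13) = (m_1, d_1) = (34, 6), so from here the quotients repeat a_1, ..., a_12; the period length is 12.
So sqrt(1162) = [34; (11, 2, 1, 6, 1, 8, 1, 6, 1, 2, 11, 68)] with period length k = 12.
k is even, so the fundamental solution of x^2 - 1162y^2 = 1 is (p_{k-1}, q_{k-1}) = (p_11, q_11); compute convergents through index 11.
Convergents (p_i = a_i*p_{i-1} + p_{i-2}, q_i = a_i*q_{i-1} + q_{i-2} with p_{-2}=0, p_{-1}=1, q_{-2}=1, q_{-1}=0):
  i=0: a_0=34, p_0 = 34*1 + 0 = 34, q_0 = 34*0 + 1 = 1.
  i=1: a_1=11, p_1 = 11*34 + 1 = 375, q_1 = 11*1 + 0 = 11.
  i=2: a_2=2, p_2 = 2*375 + 34 = 784, q_2 = 2*11 + 1 = 23.
  i=3: a_3=1, p_3 = 1*784 + 375 = 1159, q_3 = 1*23 + 11 = 34.
  i=4: a_4=6, p_4 = 6*1159 + 784 = 7738, q_4 = 6*34 + 23 = 227.
  i=5: a_5=1, p_5 = 1*7738 + 1159 = 8897, q_5 = 1*227 + 34 = 261.
  i=6: a_6=8, p_6 = 8*8897 + 7738 = 78914, q_6 = 8*261 + 227 = 2315.
  i=7: a_7=1, p_7 = 1*78914 + 8897 = 87811, q_7 = 1*2315 + 261 = 2576.
  i=8: a_8=6, p_8 = 6*87811 + 78914 = 605780, q_8 = 6*2576 + 2315 = 17771.
  i=9: a_9=1, p_9 = 1*605780 + 87811 = 693591, q_9 = 1*17771 + 2576 = 20347.
  i=10: a_10=2, p_10 = 2*693591 + 605780 = 1992962, q_10 = 2*20347 + 17771 = 58465.
  i=11: a_11=11, p_11 = 11*1992962 + 693591 = 22616173, q_11 = 11*58465 + 20347 = 663462.
Check: 22616173^2 - 1162*663462^2 = 511491281165929 - 511491281165928 = 1, so (x, y) = (22616173, 663462) solves the equation, and by the theorem it is the least positive solution.

(x, y) = (22616173, 663462)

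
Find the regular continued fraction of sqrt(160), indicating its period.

Write x_i = (sqrt(160) + m_i)/d_i with (m_0, d_0) = (0, 1). a_0 = floor(sqrt(160)) = 12, since 12^2 = 144 <= 160 < 169 = 13^2.
Iterate m_{i+1} = d_i*a_i - m_i, d_{i+1} = (160 - m_{i+1}^2)/d_i, a_{i+1} = floor((a_0 + m_{i+1})/d_{i+1}):
  m_1 = 1*12 - 0 = 12, d_1 = (160 - 12^2)/1 = 16/1 = 16, a_1 = floor((12 + 12)/16) = 1.
  m_2 = 16*1 - 12 = 4, d_2 = (160 - 4^2)/16 = 144/16 = 9, a_2 = floor((12 + 4)/9) = 1.
  m_3 = 9*1 - 4 = 5, d_3 = (160 - 5^2)/9 = 135/9 = 15, a_3 = floor((12 + 5)/15) = 1.
  m_4 = 15*1 - 5 = 10, d_4 = (160 - 10^2)/15 = 60/15 = 4, a_4 = floor((12 + 10)/4) = 5.
  m_5 = 4*5 - 10 = 10, d_5 = (160 - 10^2)/4 = 60/4 = 15, a_5 = floor((12 + 10)/15) = 1.
  m_6 = 15*1 - 10 = 5, d_6 = (160 - 5^2)/15 = 135/15 = 9, a_6 = floor((12 + 5)/9) = 1.
  m_7 = 9*1 - 5 = 4, d_7 = (160 - 4^2)/9 = 144/9 = 16, a_7 = floor((12 + 4)/16) = 1.
  m_8 = 16*1 - 4 = 12, d_8 = (160 - 12^2)/16 = 16/16 = 1, a_8 = floor((12 + 12)/1) = 24.
  m_9 = 1*24 - 12 = 12, d_9 = (160 - 12^2)/1 = 16/1 = 16: (m_9, d_9) = (m_1, d_1) = (12, 16), so from here the quotients repeat a_1, ..., a_8; the period length is 8.
Hence the expansion of sqrt(160) is a_0 = 12 followed by the repeating block 1, 1, 1, 5, 1, 1, 1, 24 (period 8).

[12; (1, 1, 1, 5, 1, 1, 1, 24)]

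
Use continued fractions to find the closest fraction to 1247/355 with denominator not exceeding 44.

Expand x = 1247/355 as a continued fraction with the Euclidean algorithm:
  1247 = 3*355 + 182, so a_0 = 3.
  355 = 1*182 + 173, so a_1 = 1.
  182 = 1*173 + 9, so a_2 = 1.
  173 = 19*9 + 2, so a_3 = 19.
  9 = 4*2 + 1, so a_4 = 4.
  2 = 2*1 + 0, so a_5 = 2.
so x = [3; 1, 1, 19, 4, 2].
Convergents (p_i = a_i*p_{i-1} + p_{i-2}, q_i = a_i*q_{i-1} + q_{i-2} with p_{-2}=0, p_{-1}=1, q_{-2}=1, q_{-1}=0), until the denominator exceeds 44:
  i=0: a_0=3, p_0 = 3*1 + 0 = 3, q_0 = 3*0 + 1 = 1.
  i=1: a_1=1, p_1 = 1*3 + 1 = 4, q_1 = 1*1 + 0 = 1.
  i=2: a_2=1, p_2 = 1*4 + 3 = 7, q_2 = 1*1 + 1 = 2.
  i=3: a_3=19, p_3 = 19*7 + 4 = 137, q_3 = 19*2 + 1 = 39.
  i=4: a_4=4, p_4 = 4*137 + 7 = 555, q_4 = 4*39 + 2 = 158.
q_4 = 158 > 44, so the last convergent with denominator <= 44 is p_3/q_3 = 137/39.
The closest fraction with denominator <= 44 is either p_3/q_3 or the intermediate fraction (k*p_3 + p_2)/(k*q_3 + q_2) with the largest k >= 1 whose denominator stays <= 44; these approach x as k grows, and every other convergent or intermediate fraction in range is farther away.
Largest k: floor((44 - q_2)/q_3) = floor((44 - 2)/39) = 1.
That gives (1*137 + 7)/(1*39 + 2) = 144/41.
Compare the errors: |x - 137/39| = |1247*39 - 137*355|/(355*39) = 2/13845, and |x - 144/41| = |1247*41 - 144*355|/(355*41) = 7/14555.
Cross-multiplying, 2*14555 = 29110 < 96915 = 7*13845, so 2/13845 is smaller: the convergent 137/39 is closer to x than 144/41.

137/39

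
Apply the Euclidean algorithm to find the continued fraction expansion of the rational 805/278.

[2; 1, 8, 1, 1, 2, 2, 2]

Run the Euclidean algorithm on 805 and 278; the successive quotients are the partial quotients a_0, a_1, ... (each step inverts the fractional part left over by the previous one):
  805 = 2*278 + 249, so a_0 = 2.
  278 = 1*249 + 29, so a_1 = 1.
  249 = 8*29 + 17, so a_2 = 8.
  29 = 1*17 + 12, so a_3 = 1.
  17 = 1*12 + 5, so a_4 = 1.
  12 = 2*5 + 2, so a_5 = 2.
  5 = 2*2 + 1, so a_6 = 2.
  2 = 2*1 + 0, so a_7 = 2.
The remainder reaches 0 after 8 divisions, so the expansion has 8 partial quotients, read off in order.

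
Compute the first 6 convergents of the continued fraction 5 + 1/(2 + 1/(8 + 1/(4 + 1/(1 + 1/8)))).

Using the convergent recurrence p_i = a_i*p_{i-1} + p_{i-2}, q_i = a_i*q_{i-1} + q_{i-2} with p_{-2}=0, p_{-1}=1, q_{-2}=1, q_{-1}=0:
  i=0: a_0=5, p_0 = 5*1 + 0 = 5, q_0 = 5*0 + 1 = 1.
  i=1: a_1=2, p_1 = 2*5 + 1 = 11, q_1 = 2*1 + 0 = 2.
  i=2: a_2=8, p_2 = 8*11 + 5 = 93, q_2 = 8*2 + 1 = 17.
  i=3: a_3=4, p_3 = 4*93 + 11 = 383, q_3 = 4*17 + 2 = 70.
  i=4: a_4=1, p_4 = 1*383 + 93 = 476, q_4 = 1*70 + 17 = 87.
  i=5: a_5=8, p_5 = 8*476 + 383 = 4191, q_5 = 8*87 + 70 = 766.

5/1, 11/2, 93/17, 383/70, 476/87, 4191/766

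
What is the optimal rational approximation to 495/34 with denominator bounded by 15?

Expand x = 495/34 as a continued fraction with the Euclidean algorithm:
  495 = 14*34 + 19, so a_0 = 14.
  34 = 1*19 + 15, so a_1 = 1.
  19 = 1*15 + 4, so a_2 = 1.
  15 = 3*4 + 3, so a_3 = 3.
  4 = 1*3 + 1, so a_4 = 1.
  3 = 3*1 + 0, so a_5 = 3.
so x = [14; 1, 1, 3, 1, 3].
Convergents (p_i = a_i*p_{i-1} + p_{i-2}, q_i = a_i*q_{i-1} + q_{i-2} with p_{-2}=0, p_{-1}=1, q_{-2}=1, q_{-1}=0), until the denominator exceeds 15:
  i=0: a_0=14, p_0 = 14*1 + 0 = 14, q_0 = 14*0 + 1 = 1.
  i=1: a_1=1, p_1 = 1*14 + 1 = 15, q_1 = 1*1 + 0 = 1.
  i=2: a_2=1, p_2 = 1*15 + 14 = 29, q_2 = 1*1 + 1 = 2.
  i=3: a_3=3, p_3 = 3*29 + 15 = 102, q_3 = 3*2 + 1 = 7.
  i=4: a_4=1, p_4 = 1*102 + 29 = 131, q_4 = 1*7 + 2 = 9.
  i=5: a_5=3, p_5 = 3*131 + 102 = 495, q_5 = 3*9 + 7 = 34.
q_5 = 34 > 15, so the last convergent with denominator <= 15 is p_4/q_4 = 131/9.
The closest fraction with denominator <= 15 is either p_4/q_4 or the intermediate fraction (k*p_4 + p_3)/(k*q_4 + q_3) with the largest k >= 1 whose denominator stays <= 15; these approach x as k grows, and every other convergent or intermediate fraction in range is farther away.
Largest k: floor((15 - q_3)/q_4) = floor((15 - 7)/9) = 0.
Since k = 0, no intermediate fraction beyond p_4/q_4 has denominator <= 15, so the convergent 131/9 is the closest (its error is |495*9 - 131*34|/(34*9) = 1/306).

131/9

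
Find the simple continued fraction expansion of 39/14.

[2; 1, 3, 1, 2]

Run the Euclidean algorithm on 39 and 14; the successive quotients are the partial quotients a_0, a_1, ... (each step inverts the fractional part left over by the previous one):
  39 = 2*14 + 11, so a_0 = 2.
  14 = 1*11 + 3, so a_1 = 1.
  11 = 3*3 + 2, so a_2 = 3.
  3 = 1*2 + 1, so a_3 = 1.
  2 = 2*1 + 0, so a_4 = 2.
The remainder reaches 0 after 5 divisions, so the expansion has 5 partial quotients, read off in order.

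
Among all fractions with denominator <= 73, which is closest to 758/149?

Expand x = 758/149 as a continued fraction with the Euclidean algorithm:
  758 = 5*149 + 13, so a_0 = 5.
  149 = 11*13 + 6, so a_1 = 11.
  13 = 2*6 + 1, so a_2 = 2.
  6 = 6*1 + 0, so a_3 = 6.
so x = [5; 11, 2, 6].
Convergents (p_i = a_i*p_{i-1} + p_{i-2}, q_i = a_i*q_{i-1} + q_{i-2} with p_{-2}=0, p_{-1}=1, q_{-2}=1, q_{-1}=0), until the denominator exceeds 73:
  i=0: a_0=5, p_0 = 5*1 + 0 = 5, q_0 = 5*0 + 1 = 1.
  i=1: a_1=11, p_1 = 11*5 + 1 = 56, q_1 = 11*1 + 0 = 11.
  i=2: a_2=2, p_2 = 2*56 + 5 = 117, q_2 = 2*11 + 1 = 23.
  i=3: a_3=6, p_3 = 6*117 + 56 = 758, q_3 = 6*23 + 11 = 149.
q_3 = 149 > 73, so the last convergent with denominator <= 73 is p_2/q_2 = 117/23.
The closest fraction with denominator <= 73 is either p_2/q_2 or the intermediate fraction (k*p_2 + p_1)/(k*q_2 + q_1) with the largest k >= 1 whose denominator stays <= 73; these approach x as k grows, and every other convergent or intermediate fraction in range is farther away.
Largest k: floor((73 - q_1)/q_2) = floor((73 - 11)/23) = 2.
That gives (2*117 + 56)/(2*23 + 11) = 290/57.
Compare the errors: |x - 117/23| = |758*23 - 117*149|/(149*23) = 1/3427, and |x - 290/57| = |758*57 - 290*149|/(149*57) = 4/8493.
Cross-multiplying, 1*8493 = 8493 < 13708 = 4*3427, so 1/3427 is smaller: the convergent 117/23 is closer to x than 290/57.

117/23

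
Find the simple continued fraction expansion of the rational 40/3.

[13; 3]

Run the Euclidean algorithm on 40 and 3; the successive quotients are the partial quotients a_0, a_1, ... (each step inverts the fractional part left over by the previous one):
  40 = 13*3 + 1, so a_0 = 13.
  3 = 3*1 + 0, so a_1 = 3.
The remainder reaches 0 after 2 divisions, so the expansion has 2 partial quotients, read off in order.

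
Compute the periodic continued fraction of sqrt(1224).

[34; (1, 68)]

Write x_i = (sqrt(1224) + m_i)/d_i with (m_0, d_0) = (0, 1). a_0 = floor(sqrt(1224)) = 34, since 34^2 = 1156 <= 1224 < 1225 = 35^2.
Iterate m_{i+1} = d_i*a_i - m_i, d_{i+1} = (1224 - m_{i+1}^2)/d_i, a_{i+1} = floor((a_0 + m_{i+1})/d_{i+1}):
  m_1 = 1*34 - 0 = 34, d_1 = (1224 - 34^2)/1 = 68/1 = 68, a_1 = floor((34 + 34)/68) = 1.
  m_2 = 68*1 - 34 = 34, d_2 = (1224 - 34^2)/68 = 68/68 = 1, a_2 = floor((34 + 34)/1) = 68.
  m_3 = 1*68 - 34 = 34, d_3 = (1224 - 34^2)/1 = 68/1 = 68: (m_3, d_3) = (m_1, d_1) = (34, 68), so from here the quotients repeat a_1, a_2; the period length is 2.
Hence the expansion of sqrt(1224) is a_0 = 34 followed by the repeating block 1, 68 (period 2).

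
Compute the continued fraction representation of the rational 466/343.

[1; 2, 1, 3, 1, 2, 1, 2, 2]

Run the Euclidean algorithm on 466 and 343; the successive quotients are the partial quotients a_0, a_1, ... (each step inverts the fractional part left over by the previous one):
  466 = 1*343 + 123, so a_0 = 1.
  343 = 2*123 + 97, so a_1 = 2.
  123 = 1*97 + 26, so a_2 = 1.
  97 = 3*26 + 19, so a_3 = 3.
  26 = 1*19 + 7, so a_4 = 1.
  19 = 2*7 + 5, so a_5 = 2.
  7 = 1*5 + 2, so a_6 = 1.
  5 = 2*2 + 1, so a_7 = 2.
  2 = 2*1 + 0, so a_8 = 2.
The remainder reaches 0 after 9 divisions, so the expansion has 9 partial quotients, read off in order.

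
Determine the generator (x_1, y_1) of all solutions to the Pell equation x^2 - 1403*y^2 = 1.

(x, y) = (74726, 1995)

First expand sqrt(1403) as a continued fraction. With x_i = (sqrt(1403) + m_i)/d_i and (m_0, d_0) = (0, 1): a_0 = floor(sqrt(1403)) = 37, since 37^2 = 1369 <= 1403 < 1444 = 38^2.
Iterate m_{i+1} = d_i*a_i - m_i, d_{i+1} = (1403 - m_{i+1}^2)/d_i, a_{i+1} = floor((a_0 + m_{i+1})/d_{i+1}):
  m_1 = 1*37 - 0 = 37, d_1 = (1403 - 37^2)/1 = 34/1 = 34, a_1 = floor((37 + 37)/34) = 2.
  m_2 = 34*2 - 37 = 31, d_2 = (1403 - 31^2)/34 = 442/34 = 13, a_2 = floor((37 + 31)/13) = 5.
  m_3 = 13*5 - 31 = 34, d_3 = (1403 - 34^2)/13 = 247/13 = 19, a_3 = floor((37 + 34)/19) = 3.
  m_4 = 19*3 - 34 = 23, d_4 = (1403 - 23^2)/19 = 874/19 = 46, a_4 = floor((37 + 23)/46) = 1.
  m_5 = 46*1 - 23 = 23, d_5 = (1403 - 23^2)/46 = 874/46 = 19, a_5 = floor((37 + 23)/19) = 3.
  m_6 = 19*3 - 23 = 34, d_6 = (1403 - 34^2)/19 = 247/19 = 13, a_6 = floor((37 + 34)/13) = 5.
  m_7 = 13*5 - 34 = 31, d_7 = (1403 - 31^2)/13 = 442/13 = 34, a_7 = floor((37 + 31)/34) = 2.
  m_8 = 34*2 - 31 = 37, d_8 = (1403 - 37^2)/34 = 34/34 = 1, a_8 = floor((37 + 37)/1) = 74.
  m_9 = 1*74 - 37 = 37, d_9 = (1403 - 37^2)/1 = 34/1 = 34: (m_9, d_9) = (m_1, d_1) = (37, 34), so from here the quotients repeat a_1, ..., a_8; the period length is 8.
So sqrt(1403) = [37; (2, 5, 3, 1, 3, 5, 2, 74)] with period length k = 8.
k is even, so the fundamental solution of x^2 - 1403y^2 = 1 is (p_{k-1}, q_{k-1}) = (p_7, q_7); compute convergents through index 7.
Convergents (p_i = a_i*p_{i-1} + p_{i-2}, q_i = a_i*q_{i-1} + q_{i-2} with p_{-2}=0, p_{-1}=1, q_{-2}=1, q_{-1}=0):
  i=0: a_0=37, p_0 = 37*1 + 0 = 37, q_0 = 37*0 + 1 = 1.
  i=1: a_1=2, p_1 = 2*37 + 1 = 75, q_1 = 2*1 + 0 = 2.
  i=2: a_2=5, p_2 = 5*75 + 37 = 412, q_2 = 5*2 + 1 = 11.
  i=3: a_3=3, p_3 = 3*412 + 75 = 1311, q_3 = 3*11 + 2 = 35.
  i=4: a_4=1, p_4 = 1*1311 + 412 = 1723, q_4 = 1*35 + 11 = 46.
  i=5: a_5=3, p_5 = 3*1723 + 1311 = 6480, q_5 = 3*46 + 35 = 173.
  i=6: a_6=5, p_6 = 5*6480 + 1723 = 34123, q_6 = 5*173 + 46 = 911.
  i=7: a_7=2, p_7 = 2*34123 + 6480 = 74726, q_7 = 2*911 + 173 = 1995.
Check: 74726^2 - 1403*1995^2 = 5583975076 - 5583975075 = 1, so (x, y) = (74726, 1995) solves the equation, and by the theorem it is the least positive solution.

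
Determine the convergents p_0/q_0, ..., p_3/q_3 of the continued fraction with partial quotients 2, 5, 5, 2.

2/1, 11/5, 57/26, 125/57

Using the convergent recurrence p_i = a_i*p_{i-1} + p_{i-2}, q_i = a_i*q_{i-1} + q_{i-2} with p_{-2}=0, p_{-1}=1, q_{-2}=1, q_{-1}=0:
  i=0: a_0=2, p_0 = 2*1 + 0 = 2, q_0 = 2*0 + 1 = 1.
  i=1: a_1=5, p_1 = 5*2 + 1 = 11, q_1 = 5*1 + 0 = 5.
  i=2: a_2=5, p_2 = 5*11 + 2 = 57, q_2 = 5*5 + 1 = 26.
  i=3: a_3=2, p_3 = 2*57 + 11 = 125, q_3 = 2*26 + 5 = 57.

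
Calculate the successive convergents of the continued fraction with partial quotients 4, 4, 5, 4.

4/1, 17/4, 89/21, 373/88

Using the convergent recurrence p_i = a_i*p_{i-1} + p_{i-2}, q_i = a_i*q_{i-1} + q_{i-2} with p_{-2}=0, p_{-1}=1, q_{-2}=1, q_{-1}=0:
  i=0: a_0=4, p_0 = 4*1 + 0 = 4, q_0 = 4*0 + 1 = 1.
  i=1: a_1=4, p_1 = 4*4 + 1 = 17, q_1 = 4*1 + 0 = 4.
  i=2: a_2=5, p_2 = 5*17 + 4 = 89, q_2 = 5*4 + 1 = 21.
  i=3: a_3=4, p_3 = 4*89 + 17 = 373, q_3 = 4*21 + 4 = 88.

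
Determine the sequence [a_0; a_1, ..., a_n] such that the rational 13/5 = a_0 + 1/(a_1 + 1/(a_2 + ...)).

Run the Euclidean algorithm on 13 and 5; the successive quotients are the partial quotients a_0, a_1, ... (each step inverts the fractional part left over by the previous one):
  13 = 2*5 + 3, so a_0 = 2.
  5 = 1*3 + 2, so a_1 = 1.
  3 = 1*2 + 1, so a_2 = 1.
  2 = 2*1 + 0, so a_3 = 2.
The remainder reaches 0 after 4 divisions, so the expansion has 4 partial quotients, read off in order.

[2; 1, 1, 2]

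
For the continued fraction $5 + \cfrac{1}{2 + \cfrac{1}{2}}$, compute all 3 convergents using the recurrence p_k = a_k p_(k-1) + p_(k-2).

5/1, 11/2, 27/5

Using the convergent recurrence p_i = a_i*p_{i-1} + p_{i-2}, q_i = a_i*q_{i-1} + q_{i-2} with p_{-2}=0, p_{-1}=1, q_{-2}=1, q_{-1}=0:
  i=0: a_0=5, p_0 = 5*1 + 0 = 5, q_0 = 5*0 + 1 = 1.
  i=1: a_1=2, p_1 = 2*5 + 1 = 11, q_1 = 2*1 + 0 = 2.
  i=2: a_2=2, p_2 = 2*11 + 5 = 27, q_2 = 2*2 + 1 = 5.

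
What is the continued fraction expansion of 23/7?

[3; 3, 2]

Run the Euclidean algorithm on 23 and 7; the successive quotients are the partial quotients a_0, a_1, ... (each step inverts the fractional part left over by the previous one):
  23 = 3*7 + 2, so a_0 = 3.
  7 = 3*2 + 1, so a_1 = 3.
  2 = 2*1 + 0, so a_2 = 2.
The remainder reaches 0 after 3 divisions, so the expansion has 3 partial quotients, read off in order.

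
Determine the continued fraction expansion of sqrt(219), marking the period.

[14; (1, 3, 1, 28)]

Write x_i = (sqrt(219) + m_i)/d_i with (m_0, d_0) = (0, 1). a_0 = floor(sqrt(219)) = 14, since 14^2 = 196 <= 219 < 225 = 15^2.
Iterate m_{i+1} = d_i*a_i - m_i, d_{i+1} = (219 - m_{i+1}^2)/d_i, a_{i+1} = floor((a_0 + m_{i+1})/d_{i+1}):
  m_1 = 1*14 - 0 = 14, d_1 = (219 - 14^2)/1 = 23/1 = 23, a_1 = floor((14 + 14)/23) = 1.
  m_2 = 23*1 - 14 = 9, d_2 = (219 - 9^2)/23 = 138/23 = 6, a_2 = floor((14 + 9)/6) = 3.
  m_3 = 6*3 - 9 = 9, d_3 = (219 - 9^2)/6 = 138/6 = 23, a_3 = floor((14 + 9)/23) = 1.
  m_4 = 23*1 - 9 = 14, d_4 = (219 - 14^2)/23 = 23/23 = 1, a_4 = floor((14 + 14)/1) = 28.
  m_5 = 1*28 - 14 = 14, d_5 = (219 - 14^2)/1 = 23/1 = 23: (m_5, d_5) = (m_1, d_1) = (14, 23), so from here the quotients repeat a_1, ..., a_4; the period length is 4.
Hence the expansion of sqrt(219) is a_0 = 14 followed by the repeating block 1, 3, 1, 28 (period 4).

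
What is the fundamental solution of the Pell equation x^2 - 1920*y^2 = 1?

(x, y) = (116161, 2651)

First expand sqrt(1920) as a continued fraction. With x_i = (sqrt(1920) + m_i)/d_i and (m_0, d_0) = (0, 1): a_0 = floor(sqrt(1920)) = 43, since 43^2 = 1849 <= 1920 < 1936 = 44^2.
Iterate m_{i+1} = d_i*a_i - m_i, d_{i+1} = (1920 - m_{i+1}^2)/d_i, a_{i+1} = floor((a_0 + m_{i+1})/d_{i+1}):
  m_1 = 1*43 - 0 = 43, d_1 = (1920 - 43^2)/1 = 71/1 = 71, a_1 = floor((43 + 43)/71) = 1.
  m_2 = 71*1 - 43 = 28, d_2 = (1920 - 28^2)/71 = 1136/71 = 16, a_2 = floor((43 + 28)/16) = 4.
  m_3 = 16*4 - 28 = 36, d_3 = (1920 - 36^2)/16 = 624/16 = 39, a_3 = floor((43 + 36)/39) = 2.
  m_4 = 39*2 - 36 = 42, d_4 = (1920 - 42^2)/39 = 156/39 = 4, a_4 = floor((43 + 42)/4) = 21.
  m_5 = 4*21 - 42 = 42, d_5 = (1920 - 42^2)/4 = 156/4 = 39, a_5 = floor((43 + 42)/39) = 2.
  m_6 = 39*2 - 42 = 36, d_6 = (1920 - 36^2)/39 = 624/39 = 16, a_6 = floor((43 + 36)/16) = 4.
  m_7 = 16*4 - 36 = 28, d_7 = (1920 - 28^2)/16 = 1136/16 = 71, a_7 = floor((43 + 28)/71) = 1.
  m_8 = 71*1 - 28 = 43, d_8 = (1920 - 43^2)/71 = 71/71 = 1, a_8 = floor((43 + 43)/1) = 86.
  m_9 = 1*86 - 43 = 43, d_9 = (1920 - 43^2)/1 = 71/1 = 71: (m_9, d_9) = (m_1, d_1) = (43, 71), so from here the quotients repeat a_1, ..., a_8; the period length is 8.
So sqrt(1920) = [43; (1, 4, 2, 21, 2, 4, 1, 86)] with period length k = 8.
k is even, so the fundamental solution of x^2 - 1920y^2 = 1 is (p_{k-1}, q_{k-1}) = (p_7, q_7); compute convergents through index 7.
Convergents (p_i = a_i*p_{i-1} + p_{i-2}, q_i = a_i*q_{i-1} + q_{i-2} with p_{-2}=0, p_{-1}=1, q_{-2}=1, q_{-1}=0):
  i=0: a_0=43, p_0 = 43*1 + 0 = 43, q_0 = 43*0 + 1 = 1.
  i=1: a_1=1, p_1 = 1*43 + 1 = 44, q_1 = 1*1 + 0 = 1.
  i=2: a_2=4, p_2 = 4*44 + 43 = 219, q_2 = 4*1 + 1 = 5.
  i=3: a_3=2, p_3 = 2*219 + 44 = 482, q_3 = 2*5 + 1 = 11.
  i=4: a_4=21, p_4 = 21*482 + 219 = 10341, q_4 = 21*11 + 5 = 236.
  i=5: a_5=2, p_5 = 2*10341 + 482 = 21164, q_5 = 2*236 + 11 = 483.
  i=6: a_6=4, p_6 = 4*21164 + 10341 = 94997, q_6 = 4*483 + 236 = 2168.
  i=7: a_7=1, p_7 = 1*94997 + 21164 = 116161, q_7 = 1*2168 + 483 = 2651.
Check: 116161^2 - 1920*2651^2 = 13493377921 - 13493377920 = 1, so (x, y) = (116161, 2651) solves the equation, and by the theorem it is the least positive solution.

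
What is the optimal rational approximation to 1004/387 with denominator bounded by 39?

Expand x = 1004/387 as a continued fraction with the Euclidean algorithm:
  1004 = 2*387 + 230, so a_0 = 2.
  387 = 1*230 + 157, so a_1 = 1.
  230 = 1*157 + 73, so a_2 = 1.
  157 = 2*73 + 11, so a_3 = 2.
  73 = 6*11 + 7, so a_4 = 6.
  11 = 1*7 + 4, so a_5 = 1.
  7 = 1*4 + 3, so a_6 = 1.
  4 = 1*3 + 1, so a_7 = 1.
  3 = 3*1 + 0, so a_8 = 3.
so x = [2; 1, 1, 2, 6, 1, 1, 1, 3].
Convergents (p_i = a_i*p_{i-1} + p_{i-2}, q_i = a_i*q_{i-1} + q_{i-2} with p_{-2}=0, p_{-1}=1, q_{-2}=1, q_{-1}=0), until the denominator exceeds 39:
  i=0: a_0=2, p_0 = 2*1 + 0 = 2, q_0 = 2*0 + 1 = 1.
  i=1: a_1=1, p_1 = 1*2 + 1 = 3, q_1 = 1*1 + 0 = 1.
  i=2: a_2=1, p_2 = 1*3 + 2 = 5, q_2 = 1*1 + 1 = 2.
  i=3: a_3=2, p_3 = 2*5 + 3 = 13, q_3 = 2*2 + 1 = 5.
  i=4: a_4=6, p_4 = 6*13 + 5 = 83, q_4 = 6*5 + 2 = 32.
  i=5: a_5=1, p_5 = 1*83 + 13 = 96, q_5 = 1*32 + 5 = 37.
  i=6: a_6=1, p_6 = 1*96 + 83 = 179, q_6 = 1*37 + 32 = 69.
q_6 = 69 > 39, so the last convergent with denominator <= 39 is p_5/q_5 = 96/37.
The closest fraction with denominator <= 39 is either p_5/q_5 or the intermediate fraction (k*p_5 + p_4)/(k*q_5 + q_4) with the largest k >= 1 whose denominator stays <= 39; these approach x as k grows, and every other convergent or intermediate fraction in range is farther away.
Largest k: floor((39 - q_4)/q_5) = floor((39 - 32)/37) = 0.
Since k = 0, no intermediate fraction beyond p_5/q_5 has denominator <= 39, so the convergent 96/37 is the closest (its error is |1004*37 - 96*387|/(387*37) = 4/14319).

96/37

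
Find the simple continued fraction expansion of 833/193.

Run the Euclidean algorithm on 833 and 193; the successive quotients are the partial quotients a_0, a_1, ... (each step inverts the fractional part left over by the previous one):
  833 = 4*193 + 61, so a_0 = 4.
  193 = 3*61 + 10, so a_1 = 3.
  61 = 6*10 + 1, so a_2 = 6.
  10 = 10*1 + 0, so a_3 = 10.
The remainder reaches 0 after 4 divisions, so the expansion has 4 partial quotients, read off in order.

[4; 3, 6, 10]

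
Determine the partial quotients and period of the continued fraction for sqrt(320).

[17; (1, 7, 1, 34)]

Write x_i = (sqrt(320) + m_i)/d_i with (m_0, d_0) = (0, 1). a_0 = floor(sqrt(320)) = 17, since 17^2 = 289 <= 320 < 324 = 18^2.
Iterate m_{i+1} = d_i*a_i - m_i, d_{i+1} = (320 - m_{i+1}^2)/d_i, a_{i+1} = floor((a_0 + m_{i+1})/d_{i+1}):
  m_1 = 1*17 - 0 = 17, d_1 = (320 - 17^2)/1 = 31/1 = 31, a_1 = floor((17 + 17)/31) = 1.
  m_2 = 31*1 - 17 = 14, d_2 = (320 - 14^2)/31 = 124/31 = 4, a_2 = floor((17 + 14)/4) = 7.
  m_3 = 4*7 - 14 = 14, d_3 = (320 - 14^2)/4 = 124/4 = 31, a_3 = floor((17 + 14)/31) = 1.
  m_4 = 31*1 - 14 = 17, d_4 = (320 - 17^2)/31 = 31/31 = 1, a_4 = floor((17 + 17)/1) = 34.
  m_5 = 1*34 - 17 = 17, d_5 = (320 - 17^2)/1 = 31/1 = 31: (m_5, d_5) = (m_1, d_1) = (17, 31), so from here the quotients repeat a_1, ..., a_4; the period length is 4.
Hence the expansion of sqrt(320) is a_0 = 17 followed by the repeating block 1, 7, 1, 34 (period 4).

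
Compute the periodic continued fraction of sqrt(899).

[29; (1, 58)]

Write x_i = (sqrt(899) + m_i)/d_i with (m_0, d_0) = (0, 1). a_0 = floor(sqrt(899)) = 29, since 29^2 = 841 <= 899 < 900 = 30^2.
Iterate m_{i+1} = d_i*a_i - m_i, d_{i+1} = (899 - m_{i+1}^2)/d_i, a_{i+1} = floor((a_0 + m_{i+1})/d_{i+1}):
  m_1 = 1*29 - 0 = 29, d_1 = (899 - 29^2)/1 = 58/1 = 58, a_1 = floor((29 + 29)/58) = 1.
  m_2 = 58*1 - 29 = 29, d_2 = (899 - 29^2)/58 = 58/58 = 1, a_2 = floor((29 + 29)/1) = 58.
  m_3 = 1*58 - 29 = 29, d_3 = (899 - 29^2)/1 = 58/1 = 58: (m_3, d_3) = (m_1, d_1) = (29, 58), so from here the quotients repeat a_1, a_2; the period length is 2.
Hence the expansion of sqrt(899) is a_0 = 29 followed by the repeating block 1, 58 (period 2).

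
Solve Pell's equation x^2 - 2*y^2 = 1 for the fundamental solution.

(x, y) = (3, 2)

First expand sqrt(2) as a continued fraction. With x_i = (sqrt(2) + m_i)/d_i and (m_0, d_0) = (0, 1): a_0 = floor(sqrt(2)) = 1, since 1^2 = 1 <= 2 < 4 = 2^2.
Iterate m_{i+1} = d_i*a_i - m_i, d_{i+1} = (2 - m_{i+1}^2)/d_i, a_{i+1} = floor((a_0 + m_{i+1})/d_{i+1}):
  m_1 = 1*1 - 0 = 1, d_1 = (2 - 1^2)/1 = 1/1 = 1, a_1 = floor((1 + 1)/1) = 2.
  m_2 = 1*2 - 1 = 1, d_2 = (2 - 1^2)/1 = 1/1 = 1: (m_2, d_2) = (m_1, d_1) = (1, 1), so from here the quotient a_1 repeats; the period length is 1.
So sqrt(2) = [1; (2)] with period length k = 1.
k is odd, so (p_{k-1}, q_{k-1}) only solves x^2 - 2y^2 = -1 and the fundamental solution of x^2 - 2y^2 = 1 is (p_{2k-1}, q_{2k-1}) = (p_1, q_1); compute convergents through index 1, running through the period twice.
Convergents (p_i = a_i*p_{i-1} + p_{i-2}, q_i = a_i*q_{i-1} + q_{i-2} with p_{-2}=0, p_{-1}=1, q_{-2}=1, q_{-1}=0):
  i=0: a_0=1, p_0 = 1*1 + 0 = 1, q_0 = 1*0 + 1 = 1.
  i=1: a_1=2, p_1 = 2*1 + 1 = 3, q_1 = 2*1 + 0 = 2.
Indeed p_0^2 - 2*q_0^2 = 1 - 2 = -1, not +1.
Check: 3^2 - 2*2^2 = 9 - 8 = 1, so (x, y) = (3, 2) solves the equation, and by the theorem it is the least positive solution.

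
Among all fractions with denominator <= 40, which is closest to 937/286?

Expand x = 937/286 as a continued fraction with the Euclidean algorithm:
  937 = 3*286 + 79, so a_0 = 3.
  286 = 3*79 + 49, so a_1 = 3.
  79 = 1*49 + 30, so a_2 = 1.
  49 = 1*30 + 19, so a_3 = 1.
  30 = 1*19 + 11, so a_4 = 1.
  19 = 1*11 + 8, so a_5 = 1.
  11 = 1*8 + 3, so a_6 = 1.
  8 = 2*3 + 2, so a_7 = 2.
  3 = 1*2 + 1, so a_8 = 1.
  2 = 2*1 + 0, so a_9 = 2.
so x = [3; 3, 1, 1, 1, 1, 1, 2, 1, 2].
Convergents (p_i = a_i*p_{i-1} + p_{i-2}, q_i = a_i*q_{i-1} + q_{i-2} with p_{-2}=0, p_{-1}=1, q_{-2}=1, q_{-1}=0), until the denominator exceeds 40:
  i=0: a_0=3, p_0 = 3*1 + 0 = 3, q_0 = 3*0 + 1 = 1.
  i=1: a_1=3, p_1 = 3*3 + 1 = 10, q_1 = 3*1 + 0 = 3.
  i=2: a_2=1, p_2 = 1*10 + 3 = 13, q_2 = 1*3 + 1 = 4.
  i=3: a_3=1, p_3 = 1*13 + 10 = 23, q_3 = 1*4 + 3 = 7.
  i=4: a_4=1, p_4 = 1*23 + 13 = 36, q_4 = 1*7 + 4 = 11.
  i=5: a_5=1, p_5 = 1*36 + 23 = 59, q_5 = 1*11 + 7 = 18.
  i=6: a_6=1, p_6 = 1*59 + 36 = 95, q_6 = 1*18 + 11 = 29.
  i=7: a_7=2, p_7 = 2*95 + 59 = 249, q_7 = 2*29 + 18 = 76.
q_7 = 76 > 40, so the last convergent with denominator <= 40 is p_6/q_6 = 95/29.
The closest fraction with denominator <= 40 is either p_6/q_6 or the intermediate fraction (k*p_6 + p_5)/(k*q_6 + q_5) with the largest k >= 1 whose denominator stays <= 40; these approach x as k grows, and every other convergent or intermediate fraction in range is farther away.
Largest k: floor((40 - q_5)/q_6) = floor((40 - 18)/29) = 0.
Since k = 0, no intermediate fraction beyond p_6/q_6 has denominator <= 40, so the convergent 95/29 is the closest (its error is |937*29 - 95*286|/(286*29) = 3/8294).

95/29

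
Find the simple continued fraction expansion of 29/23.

Run the Euclidean algorithm on 29 and 23; the successive quotients are the partial quotients a_0, a_1, ... (each step inverts the fractional part left over by the previous one):
  29 = 1*23 + 6, so a_0 = 1.
  23 = 3*6 + 5, so a_1 = 3.
  6 = 1*5 + 1, so a_2 = 1.
  5 = 5*1 + 0, so a_3 = 5.
The remainder reaches 0 after 4 divisions, so the expansion has 4 partial quotients, read off in order.

[1; 3, 1, 5]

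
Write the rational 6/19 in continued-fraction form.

Run the Euclidean algorithm on 6 and 19; the successive quotients are the partial quotients a_0, a_1, ... (each step inverts the fractional part left over by the previous one):
  6 = 0*19 + 6, so a_0 = 0.
  19 = 3*6 + 1, so a_1 = 3.
  6 = 6*1 + 0, so a_2 = 6.
The remainder reaches 0 after 3 divisions, so the expansion has 3 partial quotients, read off in order.

[0; 3, 6]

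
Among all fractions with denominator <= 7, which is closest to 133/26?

36/7

Expand x = 133/26 as a continued fraction with the Euclidean algorithm:
  133 = 5*26 + 3, so a_0 = 5.
  26 = 8*3 + 2, so a_1 = 8.
  3 = 1*2 + 1, so a_2 = 1.
  2 = 2*1 + 0, so a_3 = 2.
so x = [5; 8, 1, 2].
Convergents (p_i = a_i*p_{i-1} + p_{i-2}, q_i = a_i*q_{i-1} + q_{i-2} with p_{-2}=0, p_{-1}=1, q_{-2}=1, q_{-1}=0), until the denominator exceeds 7:
  i=0: a_0=5, p_0 = 5*1 + 0 = 5, q_0 = 5*0 + 1 = 1.
  i=1: a_1=8, p_1 = 8*5 + 1 = 41, q_1 = 8*1 + 0 = 8.
q_1 = 8 > 7, so the last convergent with denominator <= 7 is p_0/q_0 = 5/1.
The closest fraction with denominator <= 7 is either p_0/q_0 or the intermediate fraction (k*p_0 + p_{-1})/(k*q_0 + q_{-1}) with the largest k >= 1 whose denominator stays <= 7; these approach x as k grows, and every other convergent or intermediate fraction in range is farther away.
Largest k: floor((7 - q_{-1})/q_0) = floor((7 - 0)/1) = 7 (using the seeds p_{-1} = 1, q_{-1} = 0).
That gives (7*5 + 1)/(7*1 + 0) = 36/7.
Compare the errors: |x - 5/1| = |133*1 - 5*26|/(26*1) = 3/26, and |x - 36/7| = |133*7 - 36*26|/(26*7) = 5/182.
Cross-multiplying, 5*26 = 130 < 546 = 3*182, so 5/182 is smaller: the intermediate fraction 36/7 is closer to x than 5/1.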